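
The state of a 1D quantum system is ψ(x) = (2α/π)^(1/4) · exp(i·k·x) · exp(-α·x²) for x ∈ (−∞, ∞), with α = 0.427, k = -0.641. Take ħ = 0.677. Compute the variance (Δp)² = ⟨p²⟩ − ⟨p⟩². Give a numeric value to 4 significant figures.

0.1957

Compute ⟨p⟩ and ⟨p²⟩ separately; (Δp)² = ⟨p²⟩ − ⟨p⟩².
Gaussian moments: ∫x^(2j)·e^(−2αx²) dx = (2j−1)!!/(4α)^j · √(π/(2α)), odd powers integrate to 0; here √(π/(2α)) = 1.9180. Derivatives: ψ′ = (ik − 2αx)·ψ, ψ″ = ((ik − 2αx)² − 2α)·ψ; the odd-in-x pieces drop out.
⟨p⟩ = -0.43396 and ⟨p²⟩ = 0.38403.
(Δp)² = 0.38403 − (-0.43396)² = 0.19571.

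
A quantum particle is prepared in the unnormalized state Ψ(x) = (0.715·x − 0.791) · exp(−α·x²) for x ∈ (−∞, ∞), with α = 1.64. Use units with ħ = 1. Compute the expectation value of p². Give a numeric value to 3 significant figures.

p² Ψ = −ħ² d²Ψ/dx²; ⟨p²⟩ = −ħ² ∫ Ψ*·Ψ'' dx / ∫|Ψ|² dx.
Expand each integrand as polynomial × e^(−2αx²) and use ∫x^(2j)·e^(−2αx²) dx = (2j−1)!!/(4α)^j · √(π/(2α)), odd powers → 0; here √(π/(2α)) = 0.97867. Differentiate with the product rule, d/dx e^(−αx²) = −2αx·e^(−αx²).
State is unnormalized: ∫|Ψ|² dx = 0.68861, and ∫Ψ*·(−ħ² Ψ'') dx = 1.3795, so ⟨p²⟩ = 1.3795 / 0.68861.
⟨p²⟩ = 2.0033.

2.00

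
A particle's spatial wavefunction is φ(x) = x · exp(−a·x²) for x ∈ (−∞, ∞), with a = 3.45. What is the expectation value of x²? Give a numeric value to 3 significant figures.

0.217

⟨x²⟩ = ∫ x²·|φ|² dx / ∫|φ|² dx (integrals over the domain).
Expand each integrand as polynomial × e^(−2ax²) and use ∫x^(2j)·e^(−2ax²) dx = (2j−1)!!/(4a)^j · √(π/(2a)), odd powers → 0; here √(π/(2a)) = 0.67476.
State is unnormalized: ∫|φ|² dx = 0.048896, and ∫φ*·x²·φ dx = 0.010630, so ⟨x²⟩ = 0.010630 / 0.048896.
⟨x²⟩ = 0.21739.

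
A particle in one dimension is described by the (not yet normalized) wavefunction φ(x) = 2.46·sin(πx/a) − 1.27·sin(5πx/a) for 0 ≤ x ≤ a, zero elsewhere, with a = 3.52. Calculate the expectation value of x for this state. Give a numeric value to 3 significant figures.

1.76

⟨x⟩ = ∫ x·|φ|² dx / ∫|φ|² dx (integrals over the domain).
On 0 ≤ x ≤ a (j ≠ l): ∫sin²(jπx/a) dx = a/2, ∫sin(jπx/a)·sin(lπx/a) dx = 0; diagonal moments ∫x·sin²(jπx/a) dx = a²/4, ∫x²·sin²(jπx/a) dx = a³·(1/6 − 1/(4j²π²)); cross terms ∫x·sin(jπx/a)·sin(lπx/a) dx = 0 for j + l even and −4jla²/(π²(j² − l²)²) for j + l odd, ∫x²·sin(jπx/a)·sin(lπx/a) dx = (−1)^(j+l)·4jla³/(π²(j² − l²)²); higher powers the same way via product-to-sum and parts.
State is unnormalized: ∫|φ|² dx = 13.490, and ∫φ*·x·φ dx = 23.742, so ⟨x⟩ = 23.742 / 13.490.
⟨x⟩ = 1.7600.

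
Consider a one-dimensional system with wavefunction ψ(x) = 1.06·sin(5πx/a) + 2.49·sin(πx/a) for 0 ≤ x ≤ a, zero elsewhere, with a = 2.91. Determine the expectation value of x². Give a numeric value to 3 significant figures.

2.50

⟨x²⟩ = ∫ x²·|ψ|² dx / ∫|ψ|² dx (integrals over the domain).
On 0 ≤ x ≤ a (j ≠ l): ∫sin²(jπx/a) dx = a/2, ∫sin(jπx/a)·sin(lπx/a) dx = 0; diagonal moments ∫x·sin²(jπx/a) dx = a²/4, ∫x²·sin²(jπx/a) dx = a³·(1/6 − 1/(4j²π²)); cross terms ∫x·sin(jπx/a)·sin(lπx/a) dx = 0 for j + l even and −4jla²/(π²(j² − l²)²) for j + l odd, ∫x²·sin(jπx/a)·sin(lπx/a) dx = (−1)^(j+l)·4jla³/(π²(j² − l²)²); higher powers the same way via product-to-sum and parts.
State is unnormalized: ∫|ψ|² dx = 10.656, and ∫ψ*·x²·ψ dx = 26.638, so ⟨x²⟩ = 26.638 / 10.656.
⟨x²⟩ = 2.4998.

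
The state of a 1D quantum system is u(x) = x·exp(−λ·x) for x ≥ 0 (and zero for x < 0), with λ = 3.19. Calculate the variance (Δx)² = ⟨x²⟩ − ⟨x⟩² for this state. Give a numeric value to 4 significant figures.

Compute ⟨x⟩ and ⟨x²⟩ separately, then (Δx)² = ⟨x²⟩ − ⟨x⟩².
Every integrand reduces to terms xʲ·e^(−2λx) on [0, ∞); use ∫₀^∞ xʲ·e^(−2λx) dx = j!/(2λ)^(j+1).
Normalization: ∫|u|² dx = 0.0077014.
⟨x⟩ = 0.47022 and ⟨x²⟩ = 0.29481.
(Δx)² = 0.29481 − (0.47022)² = 0.073702.

0.07370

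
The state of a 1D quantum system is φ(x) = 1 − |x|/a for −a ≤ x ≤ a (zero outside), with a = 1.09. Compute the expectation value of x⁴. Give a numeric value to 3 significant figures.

⟨x⁴⟩ = ∫ x⁴·|φ|² dx / ∫|φ|² dx (integrals over the domain).
φ is even, so ∫ over [−a, a] = 2∫₀ᵃ with φ = 1 − x/a there: ∫₀ᵃ (1 − x/a)² dx = a/3, ∫₀ᵃ x²(1 − x/a)² dx = a³/30, ∫₀ᵃ x⁴(1 − x/a)² dx = a⁵/105.
State is unnormalized: ∫|φ|² dx = 0.72667, and ∫φ*·x⁴·φ dx = 0.029307, so ⟨x⁴⟩ = 0.029307 / 0.72667.
⟨x⁴⟩ = 0.040331.

0.0403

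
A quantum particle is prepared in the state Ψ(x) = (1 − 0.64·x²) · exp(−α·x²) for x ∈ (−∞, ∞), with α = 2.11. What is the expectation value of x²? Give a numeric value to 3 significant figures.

⟨x²⟩ = ∫ x²·|Ψ|² dx / ∫|Ψ|² dx (integrals over the domain).
Expand each integrand as polynomial × e^(−2αx²) and use ∫x^(2j)·e^(−2αx²) dx = (2j−1)!!/(4α)^j · √(π/(2α)), odd powers → 0; here √(π/(2α)) = 0.86282.
State is unnormalized: ∫|Ψ|² dx = 0.74685, and ∫Ψ*·x²·Ψ dx = 0.064535, so ⟨x²⟩ = 0.064535 / 0.74685.
⟨x²⟩ = 0.086410.

0.0864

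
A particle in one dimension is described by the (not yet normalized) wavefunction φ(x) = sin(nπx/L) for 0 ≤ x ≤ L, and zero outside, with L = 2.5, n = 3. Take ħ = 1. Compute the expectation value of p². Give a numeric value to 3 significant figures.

14.2

p² φ = −ħ² d²φ/dx²; ⟨p²⟩ = −ħ² ∫ φ*·φ'' dx / ∫|φ|² dx.
d/dx sin(nπx/L) = (nπ/L)·cos(nπx/L) and d²/dx² sin(nπx/L) = −(nπ/L)²·sin(nπx/L); on 0 ≤ x ≤ L, ∫sin²(nπx/L) dx = L/2 and ∫sin(nπx/L)·cos(nπx/L) dx = 0.
State is unnormalized: ∫|φ|² dx = 1.2500, and ∫φ*·(−ħ² φ'') dx = 17.765, so ⟨p²⟩ = 17.765 / 1.2500.
⟨p²⟩ = 14.212.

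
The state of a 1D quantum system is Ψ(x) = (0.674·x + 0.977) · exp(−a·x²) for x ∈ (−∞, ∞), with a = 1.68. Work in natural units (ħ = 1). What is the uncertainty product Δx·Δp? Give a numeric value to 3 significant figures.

Δx = √(⟨x²⟩−⟨x⟩²), Δp = √(⟨p²⟩−⟨p⟩²).
Expand each integrand as polynomial × e^(−2ax²) and use ∫x^(2j)·e^(−2ax²) dx = (2j−1)!!/(4a)^j · √(π/(2a)), odd powers → 0; here √(π/(2a)) = 0.96695. Differentiate with the product rule, d/dx e^(−ax²) = −2ax·e^(−ax²).
Normalization: ∫|Ψ|² dx = 0.98835.
⟨x⟩ = 0.19174, ⟨x²⟩ = 0.16849 ⇒ Δx = 0.36295.
⟨p⟩ = 0.0000, ⟨p²⟩ = 1.9022 ⇒ Δp = 1.3792.
Δx·Δp = 0.50058.

0.501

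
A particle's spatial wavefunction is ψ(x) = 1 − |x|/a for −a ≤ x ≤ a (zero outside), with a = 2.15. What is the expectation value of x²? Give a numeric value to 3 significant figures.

0.462

⟨x²⟩ = ∫ x²·|ψ|² dx / ∫|ψ|² dx (integrals over the domain).
ψ is even, so ∫ over [−a, a] = 2∫₀ᵃ with ψ = 1 − x/a there: ∫₀ᵃ (1 − x/a)² dx = a/3, ∫₀ᵃ x²(1 − x/a)² dx = a³/30, ∫₀ᵃ x⁴(1 − x/a)² dx = a⁵/105.
State is unnormalized: ∫|ψ|² dx = 1.4333, and ∫ψ*·x²·ψ dx = 0.66256, so ⟨x²⟩ = 0.66256 / 1.4333.
⟨x²⟩ = 0.46225.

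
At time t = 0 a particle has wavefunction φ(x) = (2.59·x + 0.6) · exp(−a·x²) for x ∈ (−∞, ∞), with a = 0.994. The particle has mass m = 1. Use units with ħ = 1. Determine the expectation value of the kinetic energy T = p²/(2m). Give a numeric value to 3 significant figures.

T = −(ħ²/2m) d²/dx², so ⟨T⟩ = −(ħ²/2m) ∫ φ*·φ'' dx / ∫|φ|² dx; with m = 1.
Expand each integrand as polynomial × e^(−2ax²) and use ∫x^(2j)·e^(−2ax²) dx = (2j−1)!!/(4a)^j · √(π/(2a)), odd powers → 0; here √(π/(2a)) = 1.2571. Differentiate with the product rule, d/dx e^(−ax²) = −2ax·e^(−ax²).
State is unnormalized: ∫|φ|² dx = 2.5735, and ∫φ*·(−ħ²/2m · φ'') dx = 3.3872, so ⟨T⟩ = 3.3872 / 2.5735.
⟨T⟩ = 1.3162.

1.32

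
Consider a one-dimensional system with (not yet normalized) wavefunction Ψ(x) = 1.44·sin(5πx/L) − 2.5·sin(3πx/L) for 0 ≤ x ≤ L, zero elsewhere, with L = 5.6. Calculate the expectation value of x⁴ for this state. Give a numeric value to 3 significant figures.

⟨x⁴⟩ = ∫ x⁴·|Ψ|² dx / ∫|Ψ|² dx (integrals over the domain).
On 0 ≤ x ≤ L (j ≠ l): ∫sin²(jπx/L) dx = L/2, ∫sin(jπx/L)·sin(lπx/L) dx = 0; diagonal moments ∫x·sin²(jπx/L) dx = L²/4, ∫x²·sin²(jπx/L) dx = L³·(1/6 − 1/(4j²π²)); cross terms ∫x·sin(jπx/L)·sin(lπx/L) dx = 0 for j + l even and −4jlL²/(π²(j² − l²)²) for j + l odd, ∫x²·sin(jπx/L)·sin(lπx/L) dx = (−1)^(j+l)·4jlL³/(π²(j² − l²)²); higher powers the same way via product-to-sum and parts.
State is unnormalized: ∫|Ψ|² dx = 23.306, and ∫Ψ*·x⁴·Ψ dx = 2791.4, so ⟨x⁴⟩ = 2791.4 / 23.306.
⟨x⁴⟩ = 119.77.

120.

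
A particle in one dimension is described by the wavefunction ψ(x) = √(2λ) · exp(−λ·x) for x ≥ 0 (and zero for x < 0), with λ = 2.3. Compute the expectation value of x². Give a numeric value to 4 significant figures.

0.09452

⟨x²⟩ = ∫ x²·|ψ|² dx (integrals over the domain).
Every integrand reduces to terms xʲ·e^(−2λx) on [0, ∞); use ∫₀^∞ xʲ·e^(−2λx) dx = j!/(2λ)^(j+1).
⟨x²⟩ = 0.094518.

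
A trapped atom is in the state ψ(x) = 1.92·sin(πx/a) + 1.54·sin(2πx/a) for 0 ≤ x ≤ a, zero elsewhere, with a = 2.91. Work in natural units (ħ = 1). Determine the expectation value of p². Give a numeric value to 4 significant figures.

p² ψ = −ħ² d²ψ/dx²; ⟨p²⟩ = −ħ² ∫ ψ*·ψ'' dx / ∫|ψ|² dx.
d²/dx² sin(jπx/a) = −(jπ/a)²·sin(jπx/a); on 0 ≤ x ≤ a, ∫sin²(jπx/a) dx = a/2 and ∫sin(jπx/a)·sin(lπx/a) dx = 0 for j ≠ l, so only diagonal terms survive in ∫|ψ|² and ∫ψ·ψ″; ∫ψ·ψ′ dx = [ψ²/2] between the walls = 0.
State is unnormalized: ∫|ψ|² dx = 8.8144, and ∫ψ*·(−ħ² ψ'') dx = 22.339, so ⟨p²⟩ = 22.339 / 8.8144.
⟨p²⟩ = 2.5343.

2.534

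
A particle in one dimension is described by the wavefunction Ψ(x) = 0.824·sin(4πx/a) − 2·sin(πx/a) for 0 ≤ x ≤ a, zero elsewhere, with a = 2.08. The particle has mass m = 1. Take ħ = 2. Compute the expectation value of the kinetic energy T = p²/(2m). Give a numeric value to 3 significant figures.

14.5

T = −(ħ²/2m) d²/dx², so ⟨T⟩ = −(ħ²/2m) ∫ Ψ*·Ψ'' dx / ∫|Ψ|² dx; with m = 1.
d²/dx² sin(jπx/a) = −(jπ/a)²·sin(jπx/a); on 0 ≤ x ≤ a, ∫sin²(jπx/a) dx = a/2 and ∫sin(jπx/a)·sin(lπx/a) dx = 0 for j ≠ l, so only diagonal terms survive in ∫|Ψ|² and ∫Ψ·Ψ″; ∫Ψ·Ψ′ dx = [Ψ²/2] between the walls = 0.
State is unnormalized: ∫|Ψ|² dx = 4.8661, and ∫Ψ*·(−ħ²/2m · Ψ'') dx = 70.528, so ⟨T⟩ = 70.528 / 4.8661.
⟨T⟩ = 14.494.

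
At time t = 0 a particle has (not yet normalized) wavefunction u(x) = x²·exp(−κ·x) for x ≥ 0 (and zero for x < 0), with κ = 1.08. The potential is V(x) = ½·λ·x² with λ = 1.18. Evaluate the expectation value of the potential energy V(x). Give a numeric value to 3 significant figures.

3.79

⟨V⟩ = ∫ V(x)·|u|² dx / ∫|u|² dx.
Every integrand reduces to terms xʲ·e^(−2κx) on [0, ∞); use ∫₀^∞ xʲ·e^(−2κx) dx = j!/(2κ)^(j+1).
State is unnormalized: ∫|u|² dx = 0.51044, and ∫u*·V(x)·u dx = 1.9365, so ⟨V⟩ = 1.9365 / 0.51044.
⟨V⟩ = 3.7937.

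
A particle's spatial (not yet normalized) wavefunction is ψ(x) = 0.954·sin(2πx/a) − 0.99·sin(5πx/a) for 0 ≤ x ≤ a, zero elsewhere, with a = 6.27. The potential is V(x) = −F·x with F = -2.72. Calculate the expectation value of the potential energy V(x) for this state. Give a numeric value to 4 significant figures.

⟨V⟩ = ∫ V(x)·|ψ|² dx / ∫|ψ|² dx.
On 0 ≤ x ≤ a (j ≠ l): ∫sin²(jπx/a) dx = a/2, ∫sin(jπx/a)·sin(lπx/a) dx = 0; diagonal moments ∫x·sin²(jπx/a) dx = a²/4, ∫x²·sin²(jπx/a) dx = a³·(1/6 − 1/(4j²π²)); cross terms ∫x·sin(jπx/a)·sin(lπx/a) dx = 0 for j + l even and −4jla²/(π²(j² − l²)²) for j + l odd, ∫x²·sin(jπx/a)·sin(lπx/a) dx = (−1)^(j+l)·4jla³/(π²(j² − l²)²); higher powers the same way via product-to-sum and parts.
State is unnormalized: ∫|ψ|² dx = 5.9258, and ∫ψ*·V(x)·ψ dx = 52.387, so ⟨V⟩ = 52.387 / 5.9258.
⟨V⟩ = 8.8404.

8.840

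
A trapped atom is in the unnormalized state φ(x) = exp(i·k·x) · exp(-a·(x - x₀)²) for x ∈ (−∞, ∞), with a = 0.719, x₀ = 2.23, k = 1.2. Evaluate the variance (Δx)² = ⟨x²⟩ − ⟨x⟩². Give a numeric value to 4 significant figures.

Compute ⟨x⟩ and ⟨x²⟩ separately, then (Δx)² = ⟨x²⟩ − ⟨x⟩².
Gaussian moments (u = x − x₀): ∫u^(2j)·e^(−2au²) du = (2j−1)!!/(4a)^j · √(π/(2a)), odd powers integrate to 0; here √(π/(2a)) = 1.4781.
Normalization: ∫|φ|² dx = 1.4781.
⟨x⟩ = 2.2300 and ⟨x²⟩ = 5.3206.
(Δx)² = 5.3206 − (2.2300)² = 0.34771.

0.3477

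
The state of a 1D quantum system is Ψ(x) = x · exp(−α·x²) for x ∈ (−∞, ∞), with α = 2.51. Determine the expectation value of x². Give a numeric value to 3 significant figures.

0.299

⟨x²⟩ = ∫ x²·|Ψ|² dx / ∫|Ψ|² dx (integrals over the domain).
Expand each integrand as polynomial × e^(−2αx²) and use ∫x^(2j)·e^(−2αx²) dx = (2j−1)!!/(4α)^j · √(π/(2α)), odd powers → 0; here √(π/(2α)) = 0.79108.
State is unnormalized: ∫|Ψ|² dx = 0.078793, and ∫Ψ*·x²·Ψ dx = 0.023544, so ⟨x²⟩ = 0.023544 / 0.078793.
⟨x²⟩ = 0.29880.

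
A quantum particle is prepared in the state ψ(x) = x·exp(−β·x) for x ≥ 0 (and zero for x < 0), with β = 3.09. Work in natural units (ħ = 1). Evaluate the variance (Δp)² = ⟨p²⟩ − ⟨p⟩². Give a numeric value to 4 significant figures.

9.548

Compute ⟨p⟩ and ⟨p²⟩ separately; (Δp)² = ⟨p²⟩ − ⟨p⟩².
Differentiate x·exp(−β·x) with the product rule; every integrand then reduces to terms xʲ·e^(−2βx) on [0, ∞), with ∫₀^∞ xʲ·e^(−2βx) dx = j!/(2β)^(j+1).
Normalization: ∫|ψ|² dx = 0.0084735.
⟨p⟩ = 0.0000 and ⟨p²⟩ = 9.5481.
(Δp)² = 9.5481 − (0.0000)² = 9.5481.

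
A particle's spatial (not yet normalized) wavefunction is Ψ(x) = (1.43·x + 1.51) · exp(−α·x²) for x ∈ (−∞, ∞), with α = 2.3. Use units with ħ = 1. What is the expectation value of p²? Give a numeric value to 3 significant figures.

2.71

p² Ψ = −ħ² d²Ψ/dx²; ⟨p²⟩ = −ħ² ∫ Ψ*·Ψ'' dx / ∫|Ψ|² dx.
Expand each integrand as polynomial × e^(−2αx²) and use ∫x^(2j)·e^(−2αx²) dx = (2j−1)!!/(4α)^j · √(π/(2α)), odd powers → 0; here √(π/(2α)) = 0.82641. Differentiate with the product rule, d/dx e^(−αx²) = −2αx·e^(−αx²).
State is unnormalized: ∫|Ψ|² dx = 2.0680, and ∫Ψ*·(−ħ² Ψ'') dx = 5.6013, so ⟨p²⟩ = 5.6013 / 2.0680.
⟨p²⟩ = 2.7086.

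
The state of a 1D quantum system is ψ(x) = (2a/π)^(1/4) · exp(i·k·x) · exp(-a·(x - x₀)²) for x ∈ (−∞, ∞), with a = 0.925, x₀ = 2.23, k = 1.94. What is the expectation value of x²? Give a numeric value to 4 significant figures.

5.243

⟨x²⟩ = ∫ x²·|ψ|² dx (integrals over the domain).
Gaussian moments (u = x − x₀): ∫u^(2j)·e^(−2au²) du = (2j−1)!!/(4a)^j · √(π/(2a)), odd powers integrate to 0; here √(π/(2a)) = 1.3031.
⟨x²⟩ = 5.2432.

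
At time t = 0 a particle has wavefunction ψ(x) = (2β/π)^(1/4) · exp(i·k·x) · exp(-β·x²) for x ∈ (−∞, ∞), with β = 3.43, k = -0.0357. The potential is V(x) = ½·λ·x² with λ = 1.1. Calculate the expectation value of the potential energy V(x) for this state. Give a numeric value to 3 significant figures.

0.0401

⟨V⟩ = ∫ V(x)·|ψ|² dx.
Gaussian moments: ∫x^(2j)·e^(−2βx²) dx = (2j−1)!!/(4β)^j · √(π/(2β)), odd powers integrate to 0; here √(π/(2β)) = 0.67673.
⟨V⟩ = 0.040087.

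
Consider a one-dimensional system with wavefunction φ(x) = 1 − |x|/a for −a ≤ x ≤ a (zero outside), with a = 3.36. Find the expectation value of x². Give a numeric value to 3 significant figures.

⟨x²⟩ = ∫ x²·|φ|² dx / ∫|φ|² dx (integrals over the domain).
φ is even, so ∫ over [−a, a] = 2∫₀ᵃ with φ = 1 − x/a there: ∫₀ᵃ (1 − x/a)² dx = a/3, ∫₀ᵃ x²(1 − x/a)² dx = a³/30, ∫₀ᵃ x⁴(1 − x/a)² dx = a⁵/105.
State is unnormalized: ∫|φ|² dx = 2.2400, and ∫φ*·x²·φ dx = 2.5289, so ⟨x²⟩ = 2.5289 / 2.2400.
⟨x²⟩ = 1.1290.

1.13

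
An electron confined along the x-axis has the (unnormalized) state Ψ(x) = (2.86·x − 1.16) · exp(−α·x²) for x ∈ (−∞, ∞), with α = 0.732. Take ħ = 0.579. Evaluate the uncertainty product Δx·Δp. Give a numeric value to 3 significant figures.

0.538

Δx = √(⟨x²⟩−⟨x⟩²), Δp = √(⟨p²⟩−⟨p⟩²).
Expand each integrand as polynomial × e^(−2αx²) and use ∫x^(2j)·e^(−2αx²) dx = (2j−1)!!/(4α)^j · √(π/(2α)), odd powers → 0; here √(π/(2α)) = 1.4649. Differentiate with the product rule, d/dx e^(−αx²) = −2αx·e^(−αx²).
Normalization: ∫|Ψ|² dx = 6.0634.
⟨x⟩ = -0.54748, ⟨x²⟩ = 0.80254 ⇒ Δx = 0.70908.
⟨p⟩ = 0.0000, ⟨p²⟩ = 0.57664 ⇒ Δp = 0.75937.
Δx·Δp = 0.53845.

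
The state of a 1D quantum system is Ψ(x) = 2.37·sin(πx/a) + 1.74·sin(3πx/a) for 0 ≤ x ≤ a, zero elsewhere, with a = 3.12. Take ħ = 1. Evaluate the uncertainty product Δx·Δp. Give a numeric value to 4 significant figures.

1.783

Δx = √(⟨x²⟩−⟨x⟩²), Δp = √(⟨p²⟩−⟨p⟩²).
On 0 ≤ x ≤ a (j ≠ l): ∫sin²(jπx/a) dx = a/2, ∫sin(jπx/a)·sin(lπx/a) dx = 0; diagonal moments ∫x·sin²(jπx/a) dx = a²/4, ∫x²·sin²(jπx/a) dx = a³·(1/6 − 1/(4j²π²)); cross terms ∫x·sin(jπx/a)·sin(lπx/a) dx = 0 for j + l even and −4jla²/(π²(j² − l²)²) for j + l odd, ∫x²·sin(jπx/a)·sin(lπx/a) dx = (−1)^(j+l)·4jla³/(π²(j² − l²)²); higher powers the same way via product-to-sum and parts. d²/dx² sin(jπx/a) = −(jπ/a)²·sin(jπx/a); on 0 ≤ x ≤ a, ∫sin²(jπx/a) dx = a/2 and ∫sin(jπx/a)·sin(lπx/a) dx = 0 for j ≠ l, so only diagonal terms survive in ∫|Ψ|² and ∫Ψ·Ψ″; ∫Ψ·Ψ′ dx = [Ψ²/2] between the walls = 0.
Normalization: ∫|Ψ|² dx = 13.485.
⟨x⟩ = 1.5600, ⟨x²⟩ = 3.2581 ⇒ Δx = 0.90800.
⟨p⟩ = 0.0000, ⟨p²⟩ = 3.8547 ⇒ Δp = 1.9633.
Δx·Δp = 1.7827.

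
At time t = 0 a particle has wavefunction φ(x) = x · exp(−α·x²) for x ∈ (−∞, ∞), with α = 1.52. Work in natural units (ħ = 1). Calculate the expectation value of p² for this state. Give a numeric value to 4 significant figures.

4.560

p² φ = −ħ² d²φ/dx²; ⟨p²⟩ = −ħ² ∫ φ*·φ'' dx / ∫|φ|² dx.
Expand each integrand as polynomial × e^(−2αx²) and use ∫x^(2j)·e^(−2αx²) dx = (2j−1)!!/(4α)^j · √(π/(2α)), odd powers → 0; here √(π/(2α)) = 1.0166. Differentiate with the product rule, d/dx e^(−αx²) = −2αx·e^(−αx²).
State is unnormalized: ∫|φ|² dx = 0.16720, and ∫φ*·(−ħ² φ'') dx = 0.76243, so ⟨p²⟩ = 0.76243 / 0.16720.
⟨p²⟩ = 4.5600.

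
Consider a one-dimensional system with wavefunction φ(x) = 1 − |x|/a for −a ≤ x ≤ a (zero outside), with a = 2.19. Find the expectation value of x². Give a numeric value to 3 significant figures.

0.480

⟨x²⟩ = ∫ x²·|φ|² dx / ∫|φ|² dx (integrals over the domain).
φ is even, so ∫ over [−a, a] = 2∫₀ᵃ with φ = 1 − x/a there: ∫₀ᵃ (1 − x/a)² dx = a/3, ∫₀ᵃ x²(1 − x/a)² dx = a³/30, ∫₀ᵃ x⁴(1 − x/a)² dx = a⁵/105.
State is unnormalized: ∫|φ|² dx = 1.4600, and ∫φ*·x²·φ dx = 0.70023, so ⟨x²⟩ = 0.70023 / 1.4600.
⟨x²⟩ = 0.47961.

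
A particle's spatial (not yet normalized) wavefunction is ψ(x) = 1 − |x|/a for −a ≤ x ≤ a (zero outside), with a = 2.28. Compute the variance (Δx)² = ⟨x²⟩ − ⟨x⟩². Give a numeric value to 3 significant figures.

0.520

Compute ⟨x⟩ and ⟨x²⟩ separately, then (Δx)² = ⟨x²⟩ − ⟨x⟩².
ψ is even, so ∫ over [−a, a] = 2∫₀ᵃ with ψ = 1 − x/a there: ∫₀ᵃ (1 − x/a)² dx = a/3, ∫₀ᵃ x²(1 − x/a)² dx = a³/30, ∫₀ᵃ x⁴(1 − x/a)² dx = a⁵/105.
Normalization: ∫|ψ|² dx = 1.5200.
⟨x⟩ = 0.0000 and ⟨x²⟩ = 0.51984.
(Δx)² = 0.51984 − (0.0000)² = 0.51984.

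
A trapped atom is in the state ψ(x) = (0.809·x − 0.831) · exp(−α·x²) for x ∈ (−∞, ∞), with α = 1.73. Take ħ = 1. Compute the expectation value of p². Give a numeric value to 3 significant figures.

p² ψ = −ħ² d²ψ/dx²; ⟨p²⟩ = −ħ² ∫ ψ*·ψ'' dx / ∫|ψ|² dx.
Expand each integrand as polynomial × e^(−2αx²) and use ∫x^(2j)·e^(−2αx²) dx = (2j−1)!!/(4α)^j · √(π/(2α)), odd powers → 0; here √(π/(2α)) = 0.95288. Differentiate with the product rule, d/dx e^(−αx²) = −2αx·e^(−αx²).
State is unnormalized: ∫|ψ|² dx = 0.74814, and ∫ψ*·(−ħ² ψ'') dx = 1.6061, so ⟨p²⟩ = 1.6061 / 0.74814.
⟨p²⟩ = 2.1468.

2.15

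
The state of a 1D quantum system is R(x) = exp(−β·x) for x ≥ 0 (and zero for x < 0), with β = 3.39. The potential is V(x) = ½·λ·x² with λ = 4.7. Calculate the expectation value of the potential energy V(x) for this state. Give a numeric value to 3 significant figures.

0.102

⟨V⟩ = ∫ V(x)·|R|² dx / ∫|R|² dx.
Every integrand reduces to terms xʲ·e^(−2βx) on [0, ∞); use ∫₀^∞ xʲ·e^(−2βx) dx = j!/(2β)^(j+1).
State is unnormalized: ∫|R|² dx = 0.14749, and ∫R*·V(x)·R dx = 0.015080, so ⟨V⟩ = 0.015080 / 0.14749.
⟨V⟩ = 0.10224.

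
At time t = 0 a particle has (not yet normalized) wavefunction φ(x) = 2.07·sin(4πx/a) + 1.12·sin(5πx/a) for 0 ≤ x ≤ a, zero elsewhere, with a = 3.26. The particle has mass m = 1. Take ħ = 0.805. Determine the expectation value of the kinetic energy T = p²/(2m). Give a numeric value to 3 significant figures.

T = −(ħ²/2m) d²/dx², so ⟨T⟩ = −(ħ²/2m) ∫ φ*·φ'' dx / ∫|φ|² dx; with m = 1.
d²/dx² sin(jπx/a) = −(jπ/a)²·sin(jπx/a); on 0 ≤ x ≤ a, ∫sin²(jπx/a) dx = a/2 and ∫sin(jπx/a)·sin(lπx/a) dx = 0 for j ≠ l, so only diagonal terms survive in ∫|φ|² and ∫φ·φ″; ∫φ·φ′ dx = [φ²/2] between the walls = 0.
State is unnormalized: ∫|φ|² dx = 9.0291, and ∫φ*·(−ħ²/2m · φ'') dx = 49.007, so ⟨T⟩ = 49.007 / 9.0291.
⟨T⟩ = 5.4277.

5.43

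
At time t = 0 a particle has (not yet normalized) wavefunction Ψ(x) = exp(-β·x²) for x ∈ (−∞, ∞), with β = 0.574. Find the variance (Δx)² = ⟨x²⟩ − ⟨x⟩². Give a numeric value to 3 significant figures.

Compute ⟨x⟩ and ⟨x²⟩ separately, then (Δx)² = ⟨x²⟩ − ⟨x⟩².
Gaussian moments: ∫x^(2j)·e^(−2βx²) dx = (2j−1)!!/(4β)^j · √(π/(2β)), odd powers integrate to 0; here √(π/(2β)) = 1.6543.
Normalization: ∫|Ψ|² dx = 1.6543.
⟨x⟩ = 0.0000 and ⟨x²⟩ = 0.43554.
(Δx)² = 0.43554 − (0.0000)² = 0.43554.

0.436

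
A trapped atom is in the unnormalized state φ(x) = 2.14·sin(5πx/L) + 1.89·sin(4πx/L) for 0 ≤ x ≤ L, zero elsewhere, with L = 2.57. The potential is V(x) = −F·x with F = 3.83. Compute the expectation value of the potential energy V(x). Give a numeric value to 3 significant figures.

-2.97

⟨V⟩ = ∫ V(x)·|φ|² dx / ∫|φ|² dx.
On 0 ≤ x ≤ L (j ≠ l): ∫sin²(jπx/L) dx = L/2, ∫sin(jπx/L)·sin(lπx/L) dx = 0; diagonal moments ∫x·sin²(jπx/L) dx = L²/4, ∫x²·sin²(jπx/L) dx = L³·(1/6 − 1/(4j²π²)); cross terms ∫x·sin(jπx/L)·sin(lπx/L) dx = 0 for j + l even and −4jlL²/(π²(j² − l²)²) for j + l odd, ∫x²·sin(jπx/L)·sin(lπx/L) dx = (−1)^(j+l)·4jlL³/(π²(j² − l²)²); higher powers the same way via product-to-sum and parts.
State is unnormalized: ∫|φ|² dx = 10.475, and ∫φ*·V(x)·φ dx = -31.075, so ⟨V⟩ = -31.075 / 10.475.
⟨V⟩ = -2.9667.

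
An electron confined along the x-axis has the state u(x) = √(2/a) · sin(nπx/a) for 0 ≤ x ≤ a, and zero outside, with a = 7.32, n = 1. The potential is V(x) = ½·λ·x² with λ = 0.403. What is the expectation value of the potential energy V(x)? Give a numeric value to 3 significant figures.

3.05

⟨V⟩ = ∫ V(x)·|u|² dx.
With sin²θ = (1 − cos2θ)/2 on 0 ≤ x ≤ a: ∫sin²(nπx/a) dx = a/2, ∫x·sin²(nπx/a) dx = a²/4, ∫x²·sin²(nπx/a) dx = a³·(1/6 − 1/(4n²π²)); higher powers xᵏ the same way, integrating xᵏ·cos(2nπx/a) by parts.
⟨V⟩ = 3.0520.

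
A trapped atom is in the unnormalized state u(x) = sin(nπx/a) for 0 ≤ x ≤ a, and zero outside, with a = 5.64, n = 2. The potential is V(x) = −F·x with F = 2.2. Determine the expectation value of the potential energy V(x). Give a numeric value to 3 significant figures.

⟨V⟩ = ∫ V(x)·|u|² dx / ∫|u|² dx.
With sin²θ = (1 − cos2θ)/2 on 0 ≤ x ≤ a: ∫sin²(nπx/a) dx = a/2, ∫x·sin²(nπx/a) dx = a²/4, ∫x²·sin²(nπx/a) dx = a³·(1/6 − 1/(4n²π²)); higher powers xᵏ the same way, integrating xᵏ·cos(2nπx/a) by parts.
State is unnormalized: ∫|u|² dx = 2.8200, and ∫u*·V(x)·u dx = -17.495, so ⟨V⟩ = -17.495 / 2.8200.
⟨V⟩ = -6.2040.

-6.20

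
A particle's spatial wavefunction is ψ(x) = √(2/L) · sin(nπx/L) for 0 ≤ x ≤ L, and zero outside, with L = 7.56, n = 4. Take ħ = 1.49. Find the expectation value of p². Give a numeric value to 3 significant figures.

p² ψ = −ħ² d²ψ/dx²; ⟨p²⟩ = −ħ² ∫ ψ*·ψ'' dx.
d/dx sin(nπx/L) = (nπ/L)·cos(nπx/L) and d²/dx² sin(nπx/L) = −(nπ/L)²·sin(nπx/L); on 0 ≤ x ≤ L, ∫sin²(nπx/L) dx = L/2 and ∫sin(nπx/L)·cos(nπx/L) dx = 0.
⟨p²⟩ = 6.1341.

6.13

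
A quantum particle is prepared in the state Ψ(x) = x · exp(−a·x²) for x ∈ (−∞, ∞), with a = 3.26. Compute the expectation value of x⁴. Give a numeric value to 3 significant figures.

⟨x⁴⟩ = ∫ x⁴·|Ψ|² dx / ∫|Ψ|² dx (integrals over the domain).
Expand each integrand as polynomial × e^(−2ax²) and use ∫x^(2j)·e^(−2ax²) dx = (2j−1)!!/(4a)^j · √(π/(2a)), odd powers → 0; here √(π/(2a)) = 0.69415.
State is unnormalized: ∫|Ψ|² dx = 0.053232, and ∫Ψ*·x⁴·Ψ dx = 0.0046958, so ⟨x⁴⟩ = 0.0046958 / 0.053232.
⟨x⁴⟩ = 0.088214.

0.0882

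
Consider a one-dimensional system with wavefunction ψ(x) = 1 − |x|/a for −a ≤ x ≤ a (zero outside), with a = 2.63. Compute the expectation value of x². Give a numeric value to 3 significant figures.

0.692

⟨x²⟩ = ∫ x²·|ψ|² dx / ∫|ψ|² dx (integrals over the domain).
ψ is even, so ∫ over [−a, a] = 2∫₀ᵃ with ψ = 1 − x/a there: ∫₀ᵃ (1 − x/a)² dx = a/3, ∫₀ᵃ x²(1 − x/a)² dx = a³/30, ∫₀ᵃ x⁴(1 − x/a)² dx = a⁵/105.
State is unnormalized: ∫|ψ|² dx = 1.7533, and ∫ψ*·x²·ψ dx = 1.2128, so ⟨x²⟩ = 1.2128 / 1.7533.
⟨x²⟩ = 0.69169.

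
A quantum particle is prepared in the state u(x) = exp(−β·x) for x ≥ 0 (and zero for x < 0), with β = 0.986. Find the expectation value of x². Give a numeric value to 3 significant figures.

0.514

⟨x²⟩ = ∫ x²·|u|² dx / ∫|u|² dx (integrals over the domain).
Every integrand reduces to terms xʲ·e^(−2βx) on [0, ∞); use ∫₀^∞ xʲ·e^(−2βx) dx = j!/(2β)^(j+1).
State is unnormalized: ∫|u|² dx = 0.50710, and ∫u*·x²·u dx = 0.26080, so ⟨x²⟩ = 0.26080 / 0.50710.
⟨x²⟩ = 0.51430.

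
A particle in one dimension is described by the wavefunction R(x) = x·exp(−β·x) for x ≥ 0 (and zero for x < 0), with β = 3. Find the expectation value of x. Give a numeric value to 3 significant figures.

⟨x⟩ = ∫ x·|R|² dx / ∫|R|² dx (integrals over the domain).
Every integrand reduces to terms xʲ·e^(−2βx) on [0, ∞); use ∫₀^∞ xʲ·e^(−2βx) dx = j!/(2β)^(j+1).
State is unnormalized: ∫|R|² dx = 0.0092593, and ∫R*·x·R dx = 0.0046296, so ⟨x⟩ = 0.0046296 / 0.0092593.
⟨x⟩ = 0.50000.

0.500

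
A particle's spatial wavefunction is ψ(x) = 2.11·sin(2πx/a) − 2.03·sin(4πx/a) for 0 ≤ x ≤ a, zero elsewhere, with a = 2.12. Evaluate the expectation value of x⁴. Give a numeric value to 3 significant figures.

⟨x⁴⟩ = ∫ x⁴·|ψ|² dx / ∫|ψ|² dx (integrals over the domain).
On 0 ≤ x ≤ a (j ≠ l): ∫sin²(jπx/a) dx = a/2, ∫sin(jπx/a)·sin(lπx/a) dx = 0; diagonal moments ∫x·sin²(jπx/a) dx = a²/4, ∫x²·sin²(jπx/a) dx = a³·(1/6 − 1/(4j²π²)); cross terms ∫x·sin(jπx/a)·sin(lπx/a) dx = 0 for j + l even and −4jla²/(π²(j² − l²)²) for j + l odd, ∫x²·sin(jπx/a)·sin(lπx/a) dx = (−1)^(j+l)·4jla³/(π²(j² − l²)²); higher powers the same way via product-to-sum and parts.
State is unnormalized: ∫|ψ|² dx = 9.0874, and ∫ψ*·x⁴·ψ dx = 20.106, so ⟨x⁴⟩ = 20.106 / 9.0874.
⟨x⁴⟩ = 2.2125.

2.21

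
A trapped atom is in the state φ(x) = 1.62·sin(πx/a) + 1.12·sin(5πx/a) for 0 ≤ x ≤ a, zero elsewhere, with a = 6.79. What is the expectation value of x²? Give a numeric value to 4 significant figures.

14.06

⟨x²⟩ = ∫ x²·|φ|² dx / ∫|φ|² dx (integrals over the domain).
On 0 ≤ x ≤ a (j ≠ l): ∫sin²(jπx/a) dx = a/2, ∫sin(jπx/a)·sin(lπx/a) dx = 0; diagonal moments ∫x·sin²(jπx/a) dx = a²/4, ∫x²·sin²(jπx/a) dx = a³·(1/6 − 1/(4j²π²)); cross terms ∫x·sin(jπx/a)·sin(lπx/a) dx = 0 for j + l even and −4jla²/(π²(j² − l²)²) for j + l odd, ∫x²·sin(jπx/a)·sin(lπx/a) dx = (−1)^(j+l)·4jla³/(π²(j² − l²)²); higher powers the same way via product-to-sum and parts.
State is unnormalized: ∫|φ|² dx = 13.169, and ∫φ*·x²·φ dx = 185.16, so ⟨x²⟩ = 185.16 / 13.169.
⟨x²⟩ = 14.061.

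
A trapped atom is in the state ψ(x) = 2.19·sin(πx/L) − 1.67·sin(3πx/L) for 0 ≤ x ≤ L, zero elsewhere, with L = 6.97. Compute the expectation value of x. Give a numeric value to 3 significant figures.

3.49

⟨x⟩ = ∫ x·|ψ|² dx / ∫|ψ|² dx (integrals over the domain).
On 0 ≤ x ≤ L (j ≠ l): ∫sin²(jπx/L) dx = L/2, ∫sin(jπx/L)·sin(lπx/L) dx = 0; diagonal moments ∫x·sin²(jπx/L) dx = L²/4, ∫x²·sin²(jπx/L) dx = L³·(1/6 − 1/(4j²π²)); cross terms ∫x·sin(jπx/L)·sin(lπx/L) dx = 0 for j + l even and −4jlL²/(π²(j² − l²)²) for j + l odd, ∫x²·sin(jπx/L)·sin(lπx/L) dx = (−1)^(j+l)·4jlL³/(π²(j² − l²)²); higher powers the same way via product-to-sum and parts.
State is unnormalized: ∫|ψ|² dx = 26.434, and ∫ψ*·x·ψ dx = 92.122, so ⟨x⟩ = 92.122 / 26.434.
⟨x⟩ = 3.4850.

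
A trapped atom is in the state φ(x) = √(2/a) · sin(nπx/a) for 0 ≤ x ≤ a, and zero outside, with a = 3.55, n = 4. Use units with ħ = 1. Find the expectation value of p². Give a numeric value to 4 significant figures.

12.53

p² φ = −ħ² d²φ/dx²; ⟨p²⟩ = −ħ² ∫ φ*·φ'' dx.
d/dx sin(nπx/a) = (nπ/a)·cos(nπx/a) and d²/dx² sin(nπx/a) = −(nπ/a)²·sin(nπx/a); on 0 ≤ x ≤ a, ∫sin²(nπx/a) dx = a/2 and ∫sin(nπx/a)·cos(nπx/a) dx = 0.
⟨p²⟩ = 12.530.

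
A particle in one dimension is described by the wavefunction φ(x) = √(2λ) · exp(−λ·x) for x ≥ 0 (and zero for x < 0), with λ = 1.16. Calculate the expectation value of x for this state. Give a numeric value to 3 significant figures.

0.431

⟨x⟩ = ∫ x·|φ|² dx (integrals over the domain).
Every integrand reduces to terms xʲ·e^(−2λx) on [0, ∞); use ∫₀^∞ xʲ·e^(−2λx) dx = j!/(2λ)^(j+1).
⟨x⟩ = 0.43103.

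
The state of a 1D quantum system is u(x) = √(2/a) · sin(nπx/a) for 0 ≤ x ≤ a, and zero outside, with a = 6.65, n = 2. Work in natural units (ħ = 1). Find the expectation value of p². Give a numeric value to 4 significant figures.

0.8927

p² u = −ħ² d²u/dx²; ⟨p²⟩ = −ħ² ∫ u*·u'' dx.
d/dx sin(nπx/a) = (nπ/a)·cos(nπx/a) and d²/dx² sin(nπx/a) = −(nπ/a)²·sin(nπx/a); on 0 ≤ x ≤ a, ∫sin²(nπx/a) dx = a/2 and ∫sin(nπx/a)·cos(nπx/a) dx = 0.
⟨p²⟩ = 0.89272.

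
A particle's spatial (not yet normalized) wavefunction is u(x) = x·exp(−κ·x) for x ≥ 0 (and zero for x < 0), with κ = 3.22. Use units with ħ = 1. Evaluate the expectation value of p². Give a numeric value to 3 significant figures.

p² u = −ħ² d²u/dx²; ⟨p²⟩ = −ħ² ∫ u*·u'' dx / ∫|u|² dx.
Differentiate x·exp(−κ·x) with the product rule; every integrand then reduces to terms xʲ·e^(−2κx) on [0, ∞), with ∫₀^∞ xʲ·e^(−2κx) dx = j!/(2κ)^(j+1).
State is unnormalized: ∫|u|² dx = 0.0074881, and ∫u*·(−ħ² u'') dx = 0.077640, so ⟨p²⟩ = 0.077640 / 0.0074881.
⟨p²⟩ = 10.368.

10.4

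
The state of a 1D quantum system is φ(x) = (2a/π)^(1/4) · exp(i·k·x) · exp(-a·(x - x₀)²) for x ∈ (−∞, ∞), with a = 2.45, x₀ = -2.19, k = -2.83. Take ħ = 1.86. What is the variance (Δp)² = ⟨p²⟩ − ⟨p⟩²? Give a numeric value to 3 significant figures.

8.48

Compute ⟨p⟩ and ⟨p²⟩ separately; (Δp)² = ⟨p²⟩ − ⟨p⟩².
Gaussian moments (u = x − x₀): ∫u^(2j)·e^(−2au²) du = (2j−1)!!/(4a)^j · √(π/(2a)), odd powers integrate to 0; here √(π/(2a)) = 0.80071. Derivatives: φ′ = (ik − 2au)·φ, φ″ = ((ik − 2au)² − 2a)·φ; the odd-in-u pieces drop out.
⟨p⟩ = -5.2638 and ⟨p²⟩ = 36.184.
(Δp)² = 36.184 − (-5.2638)² = 8.4760.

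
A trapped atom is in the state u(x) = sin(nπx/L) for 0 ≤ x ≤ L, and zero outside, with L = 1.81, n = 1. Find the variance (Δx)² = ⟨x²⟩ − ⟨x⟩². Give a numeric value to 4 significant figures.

0.1070

Compute ⟨x⟩ and ⟨x²⟩ separately, then (Δx)² = ⟨x²⟩ − ⟨x⟩².
With sin²θ = (1 − cos2θ)/2 on 0 ≤ x ≤ L: ∫sin²(nπx/L) dx = L/2, ∫x·sin²(nπx/L) dx = L²/4, ∫x²·sin²(nπx/L) dx = L³·(1/6 − 1/(4n²π²)); higher powers xᵏ the same way, integrating xᵏ·cos(2nπx/L) by parts.
Normalization: ∫|u|² dx = 0.90500.
⟨x⟩ = 0.90500 and ⟨x²⟩ = 0.92606.
(Δx)² = 0.92606 − (0.90500)² = 0.10704.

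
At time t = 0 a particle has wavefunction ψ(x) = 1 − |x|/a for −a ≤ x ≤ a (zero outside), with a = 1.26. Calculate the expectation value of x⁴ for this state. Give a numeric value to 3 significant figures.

⟨x⁴⟩ = ∫ x⁴·|ψ|² dx / ∫|ψ|² dx (integrals over the domain).
ψ is even, so ∫ over [−a, a] = 2∫₀ᵃ with ψ = 1 − x/a there: ∫₀ᵃ (1 − x/a)² dx = a/3, ∫₀ᵃ x²(1 − x/a)² dx = a³/30, ∫₀ᵃ x⁴(1 − x/a)² dx = a⁵/105.
State is unnormalized: ∫|ψ|² dx = 0.84000, and ∫ψ*·x⁴·ψ dx = 0.060491, so ⟨x⁴⟩ = 0.060491 / 0.84000.
⟨x⁴⟩ = 0.072014.

0.0720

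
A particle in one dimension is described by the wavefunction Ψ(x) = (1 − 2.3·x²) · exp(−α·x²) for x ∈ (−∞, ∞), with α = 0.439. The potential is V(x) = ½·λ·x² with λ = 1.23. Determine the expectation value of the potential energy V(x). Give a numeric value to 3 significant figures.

⟨V⟩ = ∫ V(x)·|Ψ|² dx / ∫|Ψ|² dx.
Expand each integrand as polynomial × e^(−2αx²) and use ∫x^(2j)·e^(−2αx²) dx = (2j−1)!!/(4α)^j · √(π/(2α)), odd powers → 0; here √(π/(2α)) = 1.8916.
State is unnormalized: ∫|Ψ|² dx = 6.6718, and ∫Ψ*·V(x)·Ψ dx = 12.504, so ⟨V⟩ = 12.504 / 6.6718.
⟨V⟩ = 1.8742.

1.87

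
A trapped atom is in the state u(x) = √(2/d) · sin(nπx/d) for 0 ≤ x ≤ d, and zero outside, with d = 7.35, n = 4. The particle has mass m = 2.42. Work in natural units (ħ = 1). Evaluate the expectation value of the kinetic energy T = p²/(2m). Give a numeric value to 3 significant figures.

T = −(ħ²/2m) d²/dx², so ⟨T⟩ = −(ħ²/2m) ∫ u*·u'' dx; with m = 2.42.
d/dx sin(nπx/d) = (nπ/d)·cos(nπx/d) and d²/dx² sin(nπx/d) = −(nπ/d)²·sin(nπx/d); on 0 ≤ x ≤ d, ∫sin²(nπx/d) dx = d/2 and ∫sin(nπx/d)·cos(nπx/d) dx = 0.
⟨T⟩ = 0.60395.

0.604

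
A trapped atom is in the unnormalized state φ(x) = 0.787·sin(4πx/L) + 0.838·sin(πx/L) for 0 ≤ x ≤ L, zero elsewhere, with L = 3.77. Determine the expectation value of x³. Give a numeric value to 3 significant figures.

10.0

⟨x³⟩ = ∫ x³·|φ|² dx / ∫|φ|² dx (integrals over the domain).
On 0 ≤ x ≤ L (j ≠ l): ∫sin²(jπx/L) dx = L/2, ∫sin(jπx/L)·sin(lπx/L) dx = 0; diagonal moments ∫x·sin²(jπx/L) dx = L²/4, ∫x²·sin²(jπx/L) dx = L³·(1/6 − 1/(4j²π²)); cross terms ∫x·sin(jπx/L)·sin(lπx/L) dx = 0 for j + l even and −4jlL²/(π²(j² − l²)²) for j + l odd, ∫x²·sin(jπx/L)·sin(lπx/L) dx = (−1)^(j+l)·4jlL³/(π²(j² − l²)²); higher powers the same way via product-to-sum and parts.
State is unnormalized: ∫|φ|² dx = 2.4912, and ∫φ*·x³·φ dx = 24.981, so ⟨x³⟩ = 24.981 / 2.4912.
⟨x³⟩ = 10.028.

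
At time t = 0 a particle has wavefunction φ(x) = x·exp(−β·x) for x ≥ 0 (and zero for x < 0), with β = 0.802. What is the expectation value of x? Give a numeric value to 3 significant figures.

1.87

⟨x⟩ = ∫ x·|φ|² dx / ∫|φ|² dx (integrals over the domain).
Every integrand reduces to terms xʲ·e^(−2βx) on [0, ∞); use ∫₀^∞ xʲ·e^(−2βx) dx = j!/(2β)^(j+1).
State is unnormalized: ∫|φ|² dx = 0.48464, and ∫φ*·x·φ dx = 0.90643, so ⟨x⟩ = 0.90643 / 0.48464.
⟨x⟩ = 1.8703.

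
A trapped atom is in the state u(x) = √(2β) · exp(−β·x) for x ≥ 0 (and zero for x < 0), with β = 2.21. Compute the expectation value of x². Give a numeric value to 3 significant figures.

0.102

⟨x²⟩ = ∫ x²·|u|² dx (integrals over the domain).
Every integrand reduces to terms xʲ·e^(−2βx) on [0, ∞); use ∫₀^∞ xʲ·e^(−2βx) dx = j!/(2β)^(j+1).
⟨x²⟩ = 0.10237.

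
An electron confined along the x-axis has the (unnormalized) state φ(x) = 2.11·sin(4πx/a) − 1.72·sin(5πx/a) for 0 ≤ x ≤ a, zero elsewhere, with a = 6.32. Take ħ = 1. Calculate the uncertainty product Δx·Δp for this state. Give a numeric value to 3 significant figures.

2.86

Δx = √(⟨x²⟩−⟨x⟩²), Δp = √(⟨p²⟩−⟨p⟩²).
On 0 ≤ x ≤ a (j ≠ l): ∫sin²(jπx/a) dx = a/2, ∫sin(jπx/a)·sin(lπx/a) dx = 0; diagonal moments ∫x·sin²(jπx/a) dx = a²/4, ∫x²·sin²(jπx/a) dx = a³·(1/6 − 1/(4j²π²)); cross terms ∫x·sin(jπx/a)·sin(lπx/a) dx = 0 for j + l even and −4jla²/(π²(j² − l²)²) for j + l odd, ∫x²·sin(jπx/a)·sin(lπx/a) dx = (−1)^(j+l)·4jla³/(π²(j² − l²)²); higher powers the same way via product-to-sum and parts. d²/dx² sin(jπx/a) = −(jπ/a)²·sin(jπx/a); on 0 ≤ x ≤ a, ∫sin²(jπx/a) dx = a/2 and ∫sin(jπx/a)·sin(lπx/a) dx = 0 for j ≠ l, so only diagonal terms survive in ∫|φ|² and ∫φ·φ″; ∫φ·φ′ dx = [φ²/2] between the walls = 0.
Normalization: ∫|φ|² dx = 23.417.
⟨x⟩ = 4.3989, ⟨x²⟩ = 21.036 ⇒ Δx = 1.2982.
⟨p⟩ = 0.0000, ⟨p²⟩ = 4.8413 ⇒ Δp = 2.2003.
Δx·Δp = 2.8564.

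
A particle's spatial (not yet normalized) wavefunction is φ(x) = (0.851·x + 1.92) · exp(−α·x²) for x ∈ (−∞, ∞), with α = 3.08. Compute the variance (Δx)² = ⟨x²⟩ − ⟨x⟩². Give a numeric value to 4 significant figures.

0.07870

Compute ⟨x⟩ and ⟨x²⟩ separately, then (Δx)² = ⟨x²⟩ − ⟨x⟩².
Expand each integrand as polynomial × e^(−2αx²) and use ∫x^(2j)·e^(−2αx²) dx = (2j−1)!!/(4α)^j · √(π/(2α)), odd powers → 0; here √(π/(2α)) = 0.71414.
Normalization: ∫|φ|² dx = 2.6746.
⟨x⟩ = 0.070823 and ⟨x²⟩ = 0.083717.
(Δx)² = 0.083717 − (0.070823)² = 0.078701.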